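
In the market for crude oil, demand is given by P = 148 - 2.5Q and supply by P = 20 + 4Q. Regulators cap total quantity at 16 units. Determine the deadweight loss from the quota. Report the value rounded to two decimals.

44.31

Unrestricted equilibrium: Q* = (148 - 20)/(2.5 + 4) = 19.6923.
At Q = 16 the demand price is 148 - 2.5(16) = 108 and the supply price is 20 + 4(16) = 84.
DWL = (1/2)(gap between curves at 16) x (Q* - 16) = (1/2)(24)(3.6923) = 44.3077.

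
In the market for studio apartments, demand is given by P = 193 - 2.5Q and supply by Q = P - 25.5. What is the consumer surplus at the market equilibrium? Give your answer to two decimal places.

Rewriting supply in inverse form: P = 25.5 + Q.
Equilibrium: 193 - 2.5Q = 25.5 + Q, so Q* = 47.8571 and P* = 73.3571.
The demand choke price is 193, so CS = (1/2)(Q*)(193 - P*) = (1/2)(47.8571)(119.6429) = 2862.8827.

2862.88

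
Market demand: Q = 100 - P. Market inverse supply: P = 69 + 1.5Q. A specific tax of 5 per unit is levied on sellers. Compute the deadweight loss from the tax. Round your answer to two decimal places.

5.00

Rewriting demand in inverse form: P = 100 - Q.
Pre-tax equilibrium: 100 - Q = 69 + 1.5Q gives Q* = 12.4, P* = 87.6.
With the tax, sellers need 5 more per unit: 100 - Q = 69 + 1.5Q + 5, so Q_t = 10.4. Buyers pay P_b = 89.6; sellers receive P_s = P_b - 5 = 84.6.
Deadweight loss is the triangle between the curves from Q_t to Q*: (1/2)(12.4 - 10.4)(5) = 5.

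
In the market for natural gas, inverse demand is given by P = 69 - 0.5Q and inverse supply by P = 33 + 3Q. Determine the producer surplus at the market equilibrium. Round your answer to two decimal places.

Set 69 - 0.5Q = 33 + 3Q, which gives 36 = 3.5Q, so Q* = 10.2857 and P* = 69 - 0.5(10.2857) = 63.8571.
PS is the area between P* and the supply curve from 0 to Q*: (1/2)(10.2857)(30.8571) = 158.6939.

158.69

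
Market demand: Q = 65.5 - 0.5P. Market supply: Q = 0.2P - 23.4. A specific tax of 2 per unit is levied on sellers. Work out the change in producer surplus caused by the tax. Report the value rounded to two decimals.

-2.65

Rewriting demand in inverse form: P = 131 - 2Q.
Rewriting supply in inverse form: P = 117 + 5Q.
Without the tax, 131 - 2Q = 117 + 5Q so Q* = 2 and P* = 127.
A tax on sellers shifts supply up by 2: 131 - 2Q = 117 + 5Q + 2, so Q_t = 1.7143. Buyers pay P_b = 127.5714; sellers receive P_s = P_b - 2 = 125.5714.
Producers lose the trapezoid between P_s and P* out to Q_t plus the triangle from Q_t to Q*: change in PS = 7.3469 - 10 = -2.6531.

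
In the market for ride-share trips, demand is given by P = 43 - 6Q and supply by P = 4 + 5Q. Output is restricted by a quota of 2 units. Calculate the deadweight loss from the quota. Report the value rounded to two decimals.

Without the quota, 43 - 6Q = 4 + 5Q gives Q* = 3.5455.
At Q = 2 the demand price is 43 - 6(2) = 31 and the supply price is 4 + 5(2) = 14.
Deadweight loss is the triangle between the curves from 2 to 3.5455: (1/2)(31 - 14)(3.5455 - 2) = 13.1364.

13.14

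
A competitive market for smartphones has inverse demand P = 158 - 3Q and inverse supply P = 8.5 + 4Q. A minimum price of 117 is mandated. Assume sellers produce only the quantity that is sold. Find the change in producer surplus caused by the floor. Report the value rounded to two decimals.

197.02

Without the control, 158 - 3Q = 8.5 + 4Q so Q* = 21.3571 and P* = 93.9286.
At the floor price 117, quantity demanded is (158 - 117)/3 = 13.6667; demand is the short side, so Q = 13.6667 trades at P = 117.
PS goes from (1/2)(21.3571)(85.4286) = 912.2551 to 1109.2778 (computed as (117 - 8.5)(13.6667) - (1/2)(4)(13.6667)^2), a change of 197.0227.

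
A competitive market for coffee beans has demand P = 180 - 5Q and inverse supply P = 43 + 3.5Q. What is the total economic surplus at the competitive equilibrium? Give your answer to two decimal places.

1104.06

Equilibrium: 180 - 5Q = 43 + 3.5Q, so Q* = 16.1176 and P* = 99.4118.
Total surplus is the full triangle between the curves from 0 to Q*: (1/2)(16.1176)(180 - 43) = 1104.0588.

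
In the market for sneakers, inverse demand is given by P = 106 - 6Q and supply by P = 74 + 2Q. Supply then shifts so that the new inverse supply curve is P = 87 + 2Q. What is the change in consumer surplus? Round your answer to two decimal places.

Initial equilibrium: Q_0 = 4, P_0 = 82; CS_0 = (1/2)(4)(24) = 48, PS_0 = (1/2)(4)(8) = 16.
New equilibrium: 106 - 6Q = 87 + 2Q gives Q_1 = 2.375, P_1 = 91.75; CS_1 = 16.9219, PS_1 = 5.6406.
Change in consumer surplus = 16.9219 - 48 = -31.0781.

-31.08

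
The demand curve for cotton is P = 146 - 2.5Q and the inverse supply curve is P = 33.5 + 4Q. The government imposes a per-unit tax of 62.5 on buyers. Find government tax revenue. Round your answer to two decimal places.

Without the tax, 146 - 2.5Q = 33.5 + 4Q so Q* = 17.3077 and P* = 102.7308.
With the tax, buyers' net willingness to pay falls by 62.5: (146 - 62.5) - 2.5Q = 33.5 + 4Q, so Q_t = 7.6923. Buyers pay P_b = 126.7692; sellers receive P_s = P_b - 62.5 = 64.2692.
Tax revenue = t x Q_t = 62.5 x 7.6923 = 480.7692.

480.77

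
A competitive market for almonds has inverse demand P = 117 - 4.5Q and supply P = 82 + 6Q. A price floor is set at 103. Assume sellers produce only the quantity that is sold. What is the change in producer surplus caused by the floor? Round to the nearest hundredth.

2.96

Without the control, 117 - 4.5Q = 82 + 6Q so Q* = 3.3333 and P* = 102.
At the floor price 103, quantity demanded is (117 - 103)/4.5 = 3.1111; demand is the short side, so Q = 3.1111 trades at P = 103.
PS goes from (1/2)(3.3333)(20) = 33.3333 to 36.2963 (computed as (103 - 82)(3.1111) - (1/2)(6)(3.1111)^2), a change of 2.963.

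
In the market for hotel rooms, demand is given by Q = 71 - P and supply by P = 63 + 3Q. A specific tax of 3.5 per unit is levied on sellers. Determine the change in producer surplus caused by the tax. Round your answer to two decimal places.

-4.10

Rewriting demand in inverse form: P = 71 - Q.
Without the tax, 71 - Q = 63 + 3Q so Q* = 2 and P* = 69.
A tax on sellers shifts supply up by 3.5: 71 - Q = 63 + 3Q + 3.5, so Q_t = 1.125. Buyers pay P_b = 69.875; sellers receive P_s = P_b - 3.5 = 66.375.
PS falls from (1/2)(2)(6) = 6 to (1/2)(1.125)(3.375) = 1.8984, a change of -4.1016.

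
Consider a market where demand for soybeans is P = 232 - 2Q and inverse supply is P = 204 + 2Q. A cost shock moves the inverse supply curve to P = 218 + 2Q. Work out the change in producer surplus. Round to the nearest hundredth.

-36.75

Initial equilibrium: Q_0 = 7, P_0 = 218; CS_0 = (1/2)(7)(14) = 49, PS_0 = (1/2)(7)(14) = 49.
New equilibrium: 232 - 2Q = 218 + 2Q gives Q_1 = 3.5, P_1 = 225; CS_1 = 12.25, PS_1 = 12.25.
Change in producer surplus = 12.25 - 49 = -36.75.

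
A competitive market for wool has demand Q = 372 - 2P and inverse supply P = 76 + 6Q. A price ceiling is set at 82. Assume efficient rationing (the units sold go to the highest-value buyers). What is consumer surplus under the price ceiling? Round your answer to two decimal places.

103.75

Rewriting demand in inverse form: P = 186 - 0.5Q.
Free-market equilibrium: 186 - 0.5Q = 76 + 6Q gives Q* = 16.9231, P* = 177.5385.
At P = 82, sellers supply (82 - 76)/6 = 1 while buyers want more, so the quantity traded is 1 at price 82.
The demand price at Q = 1 is 185.5. CS is the trapezoid between demand and 82 over [0, 1]: (1/2)[(186 - 82) + (185.5 - 82)](1) = 103.75.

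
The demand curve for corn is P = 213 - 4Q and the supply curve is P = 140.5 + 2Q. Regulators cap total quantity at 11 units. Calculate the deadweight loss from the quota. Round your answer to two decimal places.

Without the quota, 213 - 4Q = 140.5 + 2Q gives Q* = 12.0833.
At Q = 11 the demand price is 213 - 4(11) = 169 and the supply price is 140.5 + 2(11) = 162.5.
Deadweight loss is the triangle between the curves from 11 to 12.0833: (1/2)(169 - 162.5)(12.0833 - 11) = 3.5208.

3.52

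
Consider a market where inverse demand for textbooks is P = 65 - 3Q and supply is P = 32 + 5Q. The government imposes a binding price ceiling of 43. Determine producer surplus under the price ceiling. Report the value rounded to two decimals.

12.10

Free-market equilibrium: 65 - 3Q = 32 + 5Q gives Q* = 4.125, P* = 52.625.
At P = 43, sellers supply (43 - 32)/5 = 2.2 while buyers want more, so the quantity traded is 2.2 at price 43.
PS is the triangle above supply below 43: (1/2)(2.2)(43 - 32) = 12.1.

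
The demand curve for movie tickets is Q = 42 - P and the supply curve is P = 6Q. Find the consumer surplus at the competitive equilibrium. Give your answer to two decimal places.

Rewriting demand in inverse form: P = 42 - Q.
Set 42 - Q = 6Q, which gives 42 = 7Q, so Q* = 6 and P* = 42 - (6) = 36.
CS is the area between the demand curve and P* from 0 to Q*: (1/2)(6)(6) = 18.

18.00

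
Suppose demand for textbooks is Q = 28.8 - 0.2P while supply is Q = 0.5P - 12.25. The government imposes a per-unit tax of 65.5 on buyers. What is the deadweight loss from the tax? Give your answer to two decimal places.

306.45

Rewriting demand in inverse form: P = 144 - 5Q.
Rewriting supply in inverse form: P = 24.5 + 2Q.
Pre-tax equilibrium: 144 - 5Q = 24.5 + 2Q gives Q* = 17.0714, P* = 58.6429.
A tax on buyers shifts demand down by 65.5: (144 - 65.5) - 5Q = 24.5 + 2Q, so Q_t = 7.7143. Buyers pay P_b = 105.4286; sellers receive P_s = P_b - 65.5 = 39.9286.
Deadweight loss is the triangle between the curves from Q_t to Q*: (1/2)(17.0714 - 7.7143)(65.5) = 306.4464.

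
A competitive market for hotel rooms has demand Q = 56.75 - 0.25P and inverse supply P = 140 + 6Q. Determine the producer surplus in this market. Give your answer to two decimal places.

Rewriting demand in inverse form: P = 227 - 4Q.
Equilibrium: 227 - 4Q = 140 + 6Q, so Q* = 8.7 and P* = 192.2.
PS is the area between P* and the supply curve from 0 to Q*: (1/2)(8.7)(52.2) = 227.07.

227.07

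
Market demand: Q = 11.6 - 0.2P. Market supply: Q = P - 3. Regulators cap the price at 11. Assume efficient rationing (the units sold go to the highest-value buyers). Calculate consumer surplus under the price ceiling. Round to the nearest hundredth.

216.00

Rewriting demand in inverse form: P = 58 - 5Q.
Rewriting supply in inverse form: P = 3 + Q.
Without the control, 58 - 5Q = 3 + Q so Q* = 9.1667 and P* = 12.1667.
At the ceiling price 11, quantity supplied is (11 - 3)/1 = 8; supply is the short side, so Q = 8 trades at P = 11.
The demand price at Q = 8 is 18. CS is the trapezoid between demand and 11 over [0, 8]: (1/2)[(58 - 11) + (18 - 11)](8) = 216.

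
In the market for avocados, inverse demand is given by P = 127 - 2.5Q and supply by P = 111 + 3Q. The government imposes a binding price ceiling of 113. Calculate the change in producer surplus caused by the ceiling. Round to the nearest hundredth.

-12.03

Free-market equilibrium: 127 - 2.5Q = 111 + 3Q gives Q* = 2.9091, P* = 119.7273.
At the ceiling price 113, quantity supplied is (113 - 111)/3 = 0.6667; supply is the short side, so Q = 0.6667 trades at P = 113.
PS goes from (1/2)(2.9091)(8.7273) = 12.6942 to 0.6667 (computed as (113 - 111)(0.6667) - (1/2)(3)(0.6667)^2), a change of -12.0275.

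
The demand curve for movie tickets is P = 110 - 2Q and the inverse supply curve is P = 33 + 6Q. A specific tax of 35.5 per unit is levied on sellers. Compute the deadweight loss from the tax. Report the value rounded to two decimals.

78.77

Pre-tax equilibrium: 110 - 2Q = 33 + 6Q gives Q* = 9.625, P* = 90.75.
A tax on sellers shifts supply up by 35.5: 110 - 2Q = 33 + 6Q + 35.5, so Q_t = 5.1875. Buyers pay P_b = 99.625; sellers receive P_s = P_b - 35.5 = 64.125.
The welfare triangle lost has base Q* - Q_t = 4.4375 and height t = 35.5, so DWL = (1/2)(4.4375)(35.5) = 78.7656.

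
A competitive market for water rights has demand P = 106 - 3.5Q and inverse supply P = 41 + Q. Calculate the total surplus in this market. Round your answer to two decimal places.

469.44

Equilibrium: 106 - 3.5Q = 41 + Q, so Q* = 14.4444 and P* = 55.4444.
Total surplus is the full triangle between the curves from 0 to Q*: (1/2)(14.4444)(106 - 41) = 469.4444.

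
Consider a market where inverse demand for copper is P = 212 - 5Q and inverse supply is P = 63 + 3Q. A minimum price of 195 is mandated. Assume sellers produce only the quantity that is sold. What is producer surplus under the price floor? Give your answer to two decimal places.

431.46

Free-market equilibrium: 212 - 5Q = 63 + 3Q gives Q* = 18.625, P* = 118.875.
At the floor price 195, quantity demanded is (212 - 195)/5 = 3.4; demand is the short side, so Q = 3.4 trades at P = 195.
The supply price at Q = 3.4 is 73.2. PS is the trapezoid between 195 and supply over [0, 3.4]: (1/2)[(195 - 63) + (195 - 73.2)](3.4) = 431.46.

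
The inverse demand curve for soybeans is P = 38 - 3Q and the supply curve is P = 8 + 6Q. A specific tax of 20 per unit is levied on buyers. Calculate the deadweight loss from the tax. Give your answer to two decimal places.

22.22

Without the tax, 38 - 3Q = 8 + 6Q so Q* = 3.3333 and P* = 28.
With the tax, buyers' net willingness to pay falls by 20: (38 - 20) - 3Q = 8 + 6Q, so Q_t = 1.1111. Buyers pay P_b = 34.6667; sellers receive P_s = P_b - 20 = 14.6667.
Deadweight loss is the triangle between the curves from Q_t to Q*: (1/2)(3.3333 - 1.1111)(20) = 22.2222.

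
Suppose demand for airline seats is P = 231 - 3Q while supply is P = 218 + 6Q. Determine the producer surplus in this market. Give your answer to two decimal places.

Equilibrium: 231 - 3Q = 218 + 6Q, so Q* = 1.4444 and P* = 226.6667.
Producer surplus is the triangle above supply below P*: (1/2)(1.4444)(226.6667 - 218) = (1/2)(1.4444)(8.6667) = 6.2593.

6.26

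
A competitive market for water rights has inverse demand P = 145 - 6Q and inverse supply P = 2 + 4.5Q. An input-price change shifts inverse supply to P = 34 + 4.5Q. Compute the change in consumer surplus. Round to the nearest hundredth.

-221.17

Initial equilibrium: Q_0 = 13.619, P_0 = 63.2857; CS_0 = (1/2)(13.619)(81.7143) = 556.4354, PS_0 = (1/2)(13.619)(61.2857) = 417.3265.
New equilibrium: 145 - 6Q = 34 + 4.5Q gives Q_1 = 10.5714, P_1 = 81.5714; CS_1 = 335.2653, PS_1 = 251.449.
Change in consumer surplus = 335.2653 - 556.4354 = -221.1701.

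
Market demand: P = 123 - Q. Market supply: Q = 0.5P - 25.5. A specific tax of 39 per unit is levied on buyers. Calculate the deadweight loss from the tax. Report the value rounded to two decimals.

253.50

Rewriting supply in inverse form: P = 51 + 2Q.
Without the tax, 123 - Q = 51 + 2Q so Q* = 24 and P* = 99.
A tax on buyers shifts demand down by 39: (123 - 39) - Q = 51 + 2Q, so Q_t = 11. Buyers pay P_b = 112; sellers receive P_s = P_b - 39 = 73.
Deadweight loss is the triangle between the curves from Q_t to Q*: (1/2)(24 - 11)(39) = 253.5.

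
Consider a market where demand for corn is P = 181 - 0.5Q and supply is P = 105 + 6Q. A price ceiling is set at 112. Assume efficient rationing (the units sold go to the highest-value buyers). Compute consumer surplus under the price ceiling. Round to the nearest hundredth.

80.16

Free-market equilibrium: 181 - 0.5Q = 105 + 6Q gives Q* = 11.6923, P* = 175.1538.
At the ceiling price 112, quantity supplied is (112 - 105)/6 = 1.1667; supply is the short side, so Q = 1.1667 trades at P = 112.
The demand price at Q = 1.1667 is 180.4167. CS is the trapezoid between demand and 112 over [0, 1.1667]: (1/2)[(181 - 112) + (180.4167 - 112)](1.1667) = 80.1597.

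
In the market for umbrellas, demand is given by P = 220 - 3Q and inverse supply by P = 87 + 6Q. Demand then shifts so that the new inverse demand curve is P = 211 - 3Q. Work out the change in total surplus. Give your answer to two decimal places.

Initial equilibrium: Q_0 = 14.7778, P_0 = 175.6667; CS_0 = (1/2)(14.7778)(44.3333) = 327.5741, PS_0 = (1/2)(14.7778)(88.6667) = 655.1481.
New equilibrium: 211 - 3Q = 87 + 6Q gives Q_1 = 13.7778, P_1 = 169.6667; CS_1 = 284.7407, PS_1 = 569.4815.
Change in total surplus = (284.7407 + 569.4815) - (327.5741 + 655.1481) = -128.5.

-128.50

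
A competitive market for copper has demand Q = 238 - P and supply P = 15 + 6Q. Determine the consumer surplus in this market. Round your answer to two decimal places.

Rewriting demand in inverse form: P = 238 - Q.
Set 238 - Q = 15 + 6Q, which gives 223 = 7Q, so Q* = 31.8571 and P* = 238 - (31.8571) = 206.1429.
Consumer surplus is the triangle under demand above P*: (1/2)(31.8571)(238 - 206.1429) = (1/2)(31.8571)(31.8571) = 507.4388.

507.44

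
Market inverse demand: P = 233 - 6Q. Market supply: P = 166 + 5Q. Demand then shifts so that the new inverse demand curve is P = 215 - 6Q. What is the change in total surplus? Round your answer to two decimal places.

Initial equilibrium: Q_0 = 6.0909, P_0 = 196.4545; CS_0 = (1/2)(6.0909)(36.5455) = 111.2975, PS_0 = (1/2)(6.0909)(30.4545) = 92.7479.
New equilibrium: 215 - 6Q = 166 + 5Q gives Q_1 = 4.4545, P_1 = 188.2727; CS_1 = 59.5289, PS_1 = 49.6074.
Change in total surplus = (59.5289 + 49.6074) - (111.2975 + 92.7479) = -94.9091.

-94.91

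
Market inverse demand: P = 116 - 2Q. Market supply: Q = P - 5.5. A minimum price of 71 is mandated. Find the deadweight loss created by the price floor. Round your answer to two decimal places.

Rewriting supply in inverse form: P = 5.5 + Q.
Free-market equilibrium: 116 - 2Q = 5.5 + Q gives Q* = 36.8333, P* = 42.3333.
At the floor price 71, quantity demanded is (116 - 71)/2 = 22.5; demand is the short side, so Q = 22.5 trades at P = 71.
At Q = 22.5 the demand price is 71 and the supply price is 28. Deadweight loss is the triangle between the curves from 22.5 to 36.8333: (1/2)(71 - 28)(36.8333 - 22.5) = 308.1667.

308.17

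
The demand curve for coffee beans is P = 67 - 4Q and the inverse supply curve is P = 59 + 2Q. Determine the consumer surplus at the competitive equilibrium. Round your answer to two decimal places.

Setting demand equal to supply, 8 = 6Q, so Q* = 1.3333 and P* = 61.6667.
The demand choke price is 67, so CS = (1/2)(Q*)(67 - P*) = (1/2)(1.3333)(5.3333) = 3.5556.

3.56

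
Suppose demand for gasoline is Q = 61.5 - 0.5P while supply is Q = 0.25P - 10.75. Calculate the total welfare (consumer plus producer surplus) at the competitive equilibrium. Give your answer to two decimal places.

533.33

Rewriting demand in inverse form: P = 123 - 2Q.
Rewriting supply in inverse form: P = 43 + 4Q.
Equilibrium: 123 - 2Q = 43 + 4Q, so Q* = 13.3333 and P* = 96.3333.
Total surplus is the full triangle between the curves from 0 to Q*: (1/2)(13.3333)(123 - 43) = 533.3333.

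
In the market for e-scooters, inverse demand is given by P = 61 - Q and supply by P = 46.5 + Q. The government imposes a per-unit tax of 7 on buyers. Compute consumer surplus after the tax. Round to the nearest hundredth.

7.03

Pre-tax equilibrium: 61 - Q = 46.5 + Q gives Q* = 7.25, P* = 53.75.
A tax on buyers shifts demand down by 7: (61 - 7) - Q = 46.5 + Q, so Q_t = 3.75. Buyers pay P_b = 57.25; sellers receive P_s = P_b - 7 = 50.25.
CS = (1/2)(Q_t)(61 - P_b) = (1/2)(3.75)(3.75) = 7.0312.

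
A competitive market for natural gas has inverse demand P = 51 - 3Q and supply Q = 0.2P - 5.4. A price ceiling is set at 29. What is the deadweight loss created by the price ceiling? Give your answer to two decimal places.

Rewriting supply in inverse form: P = 27 + 5Q.
Free-market equilibrium: 51 - 3Q = 27 + 5Q gives Q* = 3, P* = 42.
At the ceiling price 29, quantity supplied is (29 - 27)/5 = 0.4; supply is the short side, so Q = 0.4 trades at P = 29.
The lost-trades triangle has base Q* - 0.4 = 2.6 and height equal to the gap between the curves at Q = 0.4, which is 49.8 - 29 = 20.8. DWL = (1/2)(2.6)(20.8) = 27.04.

27.04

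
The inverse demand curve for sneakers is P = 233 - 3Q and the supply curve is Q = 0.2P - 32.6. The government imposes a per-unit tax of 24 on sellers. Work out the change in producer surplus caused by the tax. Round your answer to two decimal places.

Rewriting supply in inverse form: P = 163 + 5Q.
Pre-tax equilibrium: 233 - 3Q = 163 + 5Q gives Q* = 8.75, P* = 206.75.
With the tax, sellers need 24 more per unit: 233 - 3Q = 163 + 5Q + 24, so Q_t = 5.75. Buyers pay P_b = 215.75; sellers receive P_s = P_b - 24 = 191.75.
Producers lose the trapezoid between P_s and P* out to Q_t plus the triangle from Q_t to Q*: change in PS = 82.6562 - 191.4062 = -108.75.

-108.75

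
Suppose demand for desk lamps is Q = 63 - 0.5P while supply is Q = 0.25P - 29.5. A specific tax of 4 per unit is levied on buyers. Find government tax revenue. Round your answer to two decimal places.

Rewriting demand in inverse form: P = 126 - 2Q.
Rewriting supply in inverse form: P = 118 + 4Q.
Without the tax, 126 - 2Q = 118 + 4Q so Q* = 1.3333 and P* = 123.3333.
A tax on buyers shifts demand down by 4: (126 - 4) - 2Q = 118 + 4Q, so Q_t = 0.6667. Buyers pay P_b = 124.6667; sellers receive P_s = P_b - 4 = 120.6667.
Tax revenue = t x Q_t = 4 x 0.6667 = 2.6667.

2.67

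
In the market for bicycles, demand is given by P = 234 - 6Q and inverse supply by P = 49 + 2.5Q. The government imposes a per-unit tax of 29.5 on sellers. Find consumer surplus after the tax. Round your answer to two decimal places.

1004.02

Without the tax, 234 - 6Q = 49 + 2.5Q so Q* = 21.7647 and P* = 103.4118.
A tax on sellers shifts supply up by 29.5: 234 - 6Q = 49 + 2.5Q + 29.5, so Q_t = 18.2941. Buyers pay P_b = 124.2353; sellers receive P_s = P_b - 29.5 = 94.7353.
CS = (1/2)(Q_t)(234 - P_b) = (1/2)(18.2941)(109.7647) = 1004.0242.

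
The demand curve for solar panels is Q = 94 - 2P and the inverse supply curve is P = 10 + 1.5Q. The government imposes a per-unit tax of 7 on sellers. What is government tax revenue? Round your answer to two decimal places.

Rewriting demand in inverse form: P = 47 - 0.5Q.
Pre-tax equilibrium: 47 - 0.5Q = 10 + 1.5Q gives Q* = 18.5, P* = 37.75.
With the tax, sellers need 7 more per unit: 47 - 0.5Q = 10 + 1.5Q + 7, so Q_t = 15. Buyers pay P_b = 39.5; sellers receive P_s = P_b - 7 = 32.5.
Tax revenue = t x Q_t = 7 x 15 = 105.

105.00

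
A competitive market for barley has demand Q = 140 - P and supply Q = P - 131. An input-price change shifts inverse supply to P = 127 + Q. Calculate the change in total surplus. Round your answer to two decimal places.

Rewriting demand in inverse form: P = 140 - Q.
Rewriting supply in inverse form: P = 131 + Q.
Initial equilibrium: Q_0 = 4.5, P_0 = 135.5; CS_0 = (1/2)(4.5)(4.5) = 10.125, PS_0 = (1/2)(4.5)(4.5) = 10.125.
New equilibrium: 140 - Q = 127 + Q gives Q_1 = 6.5, P_1 = 133.5; CS_1 = 21.125, PS_1 = 21.125.
Change in total surplus = (21.125 + 21.125) - (10.125 + 10.125) = 22.

22.00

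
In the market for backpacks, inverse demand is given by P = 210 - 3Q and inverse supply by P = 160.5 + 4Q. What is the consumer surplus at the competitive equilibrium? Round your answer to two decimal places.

75.01

Setting demand equal to supply, 49.5 = 7Q, so Q* = 7.0714 and P* = 188.7857.
Consumer surplus is the triangle under demand above P*: (1/2)(7.0714)(210 - 188.7857) = (1/2)(7.0714)(21.2143) = 75.0077.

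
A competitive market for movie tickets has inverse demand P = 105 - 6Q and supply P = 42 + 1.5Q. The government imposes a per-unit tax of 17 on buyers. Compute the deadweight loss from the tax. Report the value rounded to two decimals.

Without the tax, 105 - 6Q = 42 + 1.5Q so Q* = 8.4 and P* = 54.6.
With the tax, buyers' net willingness to pay falls by 17: (105 - 17) - 6Q = 42 + 1.5Q, so Q_t = 6.1333. Buyers pay P_b = 68.2; sellers receive P_s = P_b - 17 = 51.2.
Deadweight loss is the triangle between the curves from Q_t to Q*: (1/2)(8.4 - 6.1333)(17) = 19.2667.

19.27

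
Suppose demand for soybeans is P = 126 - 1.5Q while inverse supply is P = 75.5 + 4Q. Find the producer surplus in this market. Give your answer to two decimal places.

Setting demand equal to supply, 50.5 = 5.5Q, so Q* = 9.1818 and P* = 112.2273.
Producer surplus is the triangle above supply below P*: (1/2)(9.1818)(112.2273 - 75.5) = (1/2)(9.1818)(36.7273) = 168.6116.

168.61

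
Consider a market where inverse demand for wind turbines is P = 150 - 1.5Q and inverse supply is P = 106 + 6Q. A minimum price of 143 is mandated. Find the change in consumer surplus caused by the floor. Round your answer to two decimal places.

-9.48

Free-market equilibrium: 150 - 1.5Q = 106 + 6Q gives Q* = 5.8667, P* = 141.2.
At the floor price 143, quantity demanded is (150 - 143)/1.5 = 4.6667; demand is the short side, so Q = 4.6667 trades at P = 143.
CS goes from (1/2)(5.8667)(8.8) = 25.8133 to 16.3333 (computed as (150 - 143)(4.6667) - (1/2)(1.5)(4.6667)^2), a change of -9.48.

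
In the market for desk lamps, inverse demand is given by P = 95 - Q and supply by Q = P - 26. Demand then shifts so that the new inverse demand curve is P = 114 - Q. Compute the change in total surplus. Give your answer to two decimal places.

745.75

Rewriting supply in inverse form: P = 26 + Q.
Initial equilibrium: Q_0 = 34.5, P_0 = 60.5; CS_0 = (1/2)(34.5)(34.5) = 595.125, PS_0 = (1/2)(34.5)(34.5) = 595.125.
New equilibrium: 114 - Q = 26 + Q gives Q_1 = 44, P_1 = 70; CS_1 = 968, PS_1 = 968.
Change in total surplus = (968 + 968) - (595.125 + 595.125) = 745.75.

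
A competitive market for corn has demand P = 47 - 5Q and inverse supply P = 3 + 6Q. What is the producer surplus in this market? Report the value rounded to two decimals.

Setting demand equal to supply, 44 = 11Q, so Q* = 4 and P* = 27.
Producer surplus is the triangle above supply below P*: (1/2)(4)(27 - 3) = (1/2)(4)(24) = 48.

48.00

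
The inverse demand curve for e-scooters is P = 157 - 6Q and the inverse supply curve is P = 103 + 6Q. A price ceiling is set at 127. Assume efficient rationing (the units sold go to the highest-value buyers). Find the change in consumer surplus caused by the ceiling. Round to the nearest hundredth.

Without the control, 157 - 6Q = 103 + 6Q so Q* = 4.5 and P* = 130.
At the ceiling price 127, quantity supplied is (127 - 103)/6 = 4; supply is the short side, so Q = 4 trades at P = 127.
CS goes from (1/2)(4.5)(27) = 60.75 to 72 (computed as (157 - 127)(4) - (1/2)(6)(4)^2), a change of 11.25.

11.25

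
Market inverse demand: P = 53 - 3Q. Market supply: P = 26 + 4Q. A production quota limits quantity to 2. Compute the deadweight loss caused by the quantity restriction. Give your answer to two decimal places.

12.07

Without the quota, 53 - 3Q = 26 + 4Q gives Q* = 3.8571.
At Q = 2 the demand price is 53 - 3(2) = 47 and the supply price is 26 + 4(2) = 34.
DWL = (1/2)(gap between curves at 2) x (Q* - 2) = (1/2)(13)(1.8571) = 12.0714.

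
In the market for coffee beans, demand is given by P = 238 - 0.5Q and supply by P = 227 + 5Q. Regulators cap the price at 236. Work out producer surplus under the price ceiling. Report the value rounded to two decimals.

8.10

Without the control, 238 - 0.5Q = 227 + 5Q so Q* = 2 and P* = 237.
At the ceiling price 236, quantity supplied is (236 - 227)/5 = 1.8; supply is the short side, so Q = 1.8 trades at P = 236.
PS is the triangle above supply below 236: (1/2)(1.8)(236 - 227) = 8.1.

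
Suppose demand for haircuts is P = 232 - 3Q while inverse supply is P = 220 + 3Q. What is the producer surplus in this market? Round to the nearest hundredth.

6.00

Setting demand equal to supply, 12 = 6Q, so Q* = 2 and P* = 226.
The supply curve's price intercept is 220, so PS = (1/2)(Q*)(P* - 220) = (1/2)(2)(6) = 6.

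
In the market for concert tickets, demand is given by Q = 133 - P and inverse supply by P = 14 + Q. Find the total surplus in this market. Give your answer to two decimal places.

Rewriting demand in inverse form: P = 133 - Q.
Set 133 - Q = 14 + Q, which gives 119 = 2Q, so Q* = 59.5 and P* = 133 - (59.5) = 73.5.
Total surplus is the full triangle between the curves from 0 to Q*: (1/2)(59.5)(133 - 14) = 3540.25.

3540.25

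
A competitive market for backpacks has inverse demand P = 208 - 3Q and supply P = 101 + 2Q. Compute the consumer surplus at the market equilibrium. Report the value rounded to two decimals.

Setting demand equal to supply, 107 = 5Q, so Q* = 21.4 and P* = 143.8.
CS is the area between the demand curve and P* from 0 to Q*: (1/2)(21.4)(64.2) = 686.94.

686.94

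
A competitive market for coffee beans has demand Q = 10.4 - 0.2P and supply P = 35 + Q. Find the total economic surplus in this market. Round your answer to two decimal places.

24.08

Rewriting demand in inverse form: P = 52 - 5Q.
Equilibrium: 52 - 5Q = 35 + Q, so Q* = 2.8333 and P* = 37.8333.
Total surplus is the full triangle between the curves from 0 to Q*: (1/2)(2.8333)(52 - 35) = 24.0833.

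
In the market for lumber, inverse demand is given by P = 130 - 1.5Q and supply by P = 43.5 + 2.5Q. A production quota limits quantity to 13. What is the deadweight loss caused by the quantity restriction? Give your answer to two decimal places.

Unrestricted equilibrium: Q* = (130 - 43.5)/(1.5 + 2.5) = 21.625.
At Q = 13 the demand price is 130 - 1.5(13) = 110.5 and the supply price is 43.5 + 2.5(13) = 76.
Deadweight loss is the triangle between the curves from 13 to 21.625: (1/2)(110.5 - 76)(21.625 - 13) = 148.7812.

148.78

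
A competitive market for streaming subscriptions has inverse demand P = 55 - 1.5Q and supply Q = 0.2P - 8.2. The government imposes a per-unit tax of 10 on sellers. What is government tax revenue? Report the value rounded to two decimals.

6.15

Rewriting supply in inverse form: P = 41 + 5Q.
Without the tax, 55 - 1.5Q = 41 + 5Q so Q* = 2.1538 and P* = 51.7692.
With the tax, sellers need 10 more per unit: 55 - 1.5Q = 41 + 5Q + 10, so Q_t = 0.6154. Buyers pay P_b = 54.0769; sellers receive P_s = P_b - 10 = 44.0769.
Tax revenue = t x Q_t = 10 x 0.6154 = 6.1538.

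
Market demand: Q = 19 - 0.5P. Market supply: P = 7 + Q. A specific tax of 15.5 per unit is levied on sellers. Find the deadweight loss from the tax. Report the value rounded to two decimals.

40.04

Rewriting demand in inverse form: P = 38 - 2Q.
Pre-tax equilibrium: 38 - 2Q = 7 + Q gives Q* = 10.3333, P* = 17.3333.
With the tax, sellers need 15.5 more per unit: 38 - 2Q = 7 + Q + 15.5, so Q_t = 5.1667. Buyers pay P_b = 27.6667; sellers receive P_s = P_b - 15.5 = 12.1667.
The welfare triangle lost has base Q* - Q_t = 5.1667 and height t = 15.5, so DWL = (1/2)(5.1667)(15.5) = 40.0417.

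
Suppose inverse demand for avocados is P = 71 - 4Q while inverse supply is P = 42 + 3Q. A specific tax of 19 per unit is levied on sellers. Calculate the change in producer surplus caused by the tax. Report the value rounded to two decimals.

Pre-tax equilibrium: 71 - 4Q = 42 + 3Q gives Q* = 4.1429, P* = 54.4286.
With the tax, sellers need 19 more per unit: 71 - 4Q = 42 + 3Q + 19, so Q_t = 1.4286. Buyers pay P_b = 65.2857; sellers receive P_s = P_b - 19 = 46.2857.
Producers lose the trapezoid between P_s and P* out to Q_t plus the triangle from Q_t to Q*: change in PS = 3.0612 - 25.7449 = -22.6837.

-22.68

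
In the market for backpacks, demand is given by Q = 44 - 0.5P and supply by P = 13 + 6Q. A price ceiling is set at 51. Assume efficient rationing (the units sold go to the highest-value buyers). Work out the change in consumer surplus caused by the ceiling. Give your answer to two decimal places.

Rewriting demand in inverse form: P = 88 - 2Q.
Without the control, 88 - 2Q = 13 + 6Q so Q* = 9.375 and P* = 69.25.
At P = 51, sellers supply (51 - 13)/6 = 6.3333 while buyers want more, so the quantity traded is 6.3333 at price 51.
CS goes from (1/2)(9.375)(18.75) = 87.8906 to 194.2222 (computed as (88 - 51)(6.3333) - (1/2)(2)(6.3333)^2), a change of 106.3316.

106.33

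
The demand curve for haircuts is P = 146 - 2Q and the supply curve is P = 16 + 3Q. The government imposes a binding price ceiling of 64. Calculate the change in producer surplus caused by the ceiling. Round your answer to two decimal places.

-630.00

Free-market equilibrium: 146 - 2Q = 16 + 3Q gives Q* = 26, P* = 94.
At P = 64, sellers supply (64 - 16)/3 = 16 while buyers want more, so the quantity traded is 16 at price 64.
PS goes from (1/2)(26)(78) = 1014 to 384 (computed as (64 - 16)(16) - (1/2)(3)(16)^2), a change of -630.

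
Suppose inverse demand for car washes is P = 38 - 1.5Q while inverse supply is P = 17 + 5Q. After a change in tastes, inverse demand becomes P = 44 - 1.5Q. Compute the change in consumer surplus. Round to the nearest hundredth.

5.11

Initial equilibrium: Q_0 = 3.2308, P_0 = 33.1538; CS_0 = (1/2)(3.2308)(4.8462) = 7.8284, PS_0 = (1/2)(3.2308)(16.1538) = 26.0947.
New equilibrium: 44 - 1.5Q = 17 + 5Q gives Q_1 = 4.1538, P_1 = 37.7692; CS_1 = 12.9408, PS_1 = 43.1361.
Change in consumer surplus = 12.9408 - 7.8284 = 5.1124.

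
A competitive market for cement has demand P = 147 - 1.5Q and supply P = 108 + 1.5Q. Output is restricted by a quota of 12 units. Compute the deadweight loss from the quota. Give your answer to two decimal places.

1.50

Unrestricted equilibrium: Q* = (147 - 108)/(1.5 + 1.5) = 13.
At Q = 12 the demand price is 147 - 1.5(12) = 129 and the supply price is 108 + 1.5(12) = 126.
Deadweight loss is the triangle between the curves from 12 to 13: (1/2)(129 - 126)(13 - 12) = 1.5.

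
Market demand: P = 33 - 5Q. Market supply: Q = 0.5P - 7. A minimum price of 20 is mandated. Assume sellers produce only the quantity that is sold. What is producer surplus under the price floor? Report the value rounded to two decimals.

Rewriting supply in inverse form: P = 14 + 2Q.
Free-market equilibrium: 33 - 5Q = 14 + 2Q gives Q* = 2.7143, P* = 19.4286.
At P = 20, buyers demand (33 - 20)/5 = 2.6 while sellers would supply more, so the quantity traded is 2.6 at price 20.
The supply price at Q = 2.6 is 19.2. PS is the trapezoid between 20 and supply over [0, 2.6]: (1/2)[(20 - 14) + (20 - 19.2)](2.6) = 8.84.

8.84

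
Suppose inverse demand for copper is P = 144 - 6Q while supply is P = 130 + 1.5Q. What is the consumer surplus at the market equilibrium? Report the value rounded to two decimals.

Equilibrium: 144 - 6Q = 130 + 1.5Q, so Q* = 1.8667 and P* = 132.8.
CS is the area between the demand curve and P* from 0 to Q*: (1/2)(1.8667)(11.2) = 10.4533.

10.45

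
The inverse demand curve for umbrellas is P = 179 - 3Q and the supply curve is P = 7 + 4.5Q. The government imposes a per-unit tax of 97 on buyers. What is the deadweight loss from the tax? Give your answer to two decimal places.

Without the tax, 179 - 3Q = 7 + 4.5Q so Q* = 22.9333 and P* = 110.2.
A tax on buyers shifts demand down by 97: (179 - 97) - 3Q = 7 + 4.5Q, so Q_t = 10. Buyers pay P_b = 149; sellers receive P_s = P_b - 97 = 52.
Deadweight loss is the triangle between the curves from Q_t to Q*: (1/2)(22.9333 - 10)(97) = 627.2667.

627.27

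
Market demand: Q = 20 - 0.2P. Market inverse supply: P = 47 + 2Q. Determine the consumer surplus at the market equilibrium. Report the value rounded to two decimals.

143.32

Rewriting demand in inverse form: P = 100 - 5Q.
Setting demand equal to supply, 53 = 7Q, so Q* = 7.5714 and P* = 62.1429.
The demand choke price is 100, so CS = (1/2)(Q*)(100 - P*) = (1/2)(7.5714)(37.8571) = 143.3163.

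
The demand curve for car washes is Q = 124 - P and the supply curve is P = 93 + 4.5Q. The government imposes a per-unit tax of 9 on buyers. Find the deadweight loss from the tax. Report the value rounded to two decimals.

Rewriting demand in inverse form: P = 124 - Q.
Pre-tax equilibrium: 124 - Q = 93 + 4.5Q gives Q* = 5.6364, P* = 118.3636.
With the tax, buyers' net willingness to pay falls by 9: (124 - 9) - Q = 93 + 4.5Q, so Q_t = 4. Buyers pay P_b = 120; sellers receive P_s = P_b - 9 = 111.
Deadweight loss is the triangle between the curves from Q_t to Q*: (1/2)(5.6364 - 4)(9) = 7.3636.

7.36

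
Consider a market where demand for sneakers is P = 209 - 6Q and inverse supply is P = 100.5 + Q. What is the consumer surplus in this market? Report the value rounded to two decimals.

Set 209 - 6Q = 100.5 + Q, which gives 108.5 = 7Q, so Q* = 15.5 and P* = 209 - 6(15.5) = 116.
Consumer surplus is the triangle under demand above P*: (1/2)(15.5)(209 - 116) = (1/2)(15.5)(93) = 720.75.

720.75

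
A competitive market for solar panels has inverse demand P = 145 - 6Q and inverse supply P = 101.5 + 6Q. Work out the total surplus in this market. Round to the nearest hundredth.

Equilibrium: 145 - 6Q = 101.5 + 6Q, so Q* = 3.625 and P* = 123.25.
CS = (1/2)(3.625)(21.75) = 39.4219 and PS = (1/2)(3.625)(21.75) = 39.4219, so total surplus = 78.8438.

78.84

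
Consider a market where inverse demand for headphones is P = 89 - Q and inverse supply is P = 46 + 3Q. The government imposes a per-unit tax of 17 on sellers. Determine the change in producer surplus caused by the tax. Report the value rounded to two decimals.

-109.97

Pre-tax equilibrium: 89 - Q = 46 + 3Q gives Q* = 10.75, P* = 78.25.
With the tax, sellers need 17 more per unit: 89 - Q = 46 + 3Q + 17, so Q_t = 6.5. Buyers pay P_b = 82.5; sellers receive P_s = P_b - 17 = 65.5.
Producers lose the trapezoid between P_s and P* out to Q_t plus the triangle from Q_t to Q*: change in PS = 63.375 - 173.3438 = -109.9688.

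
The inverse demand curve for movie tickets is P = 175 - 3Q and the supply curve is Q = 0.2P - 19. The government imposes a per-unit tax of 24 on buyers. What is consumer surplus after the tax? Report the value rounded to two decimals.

Rewriting supply in inverse form: P = 95 + 5Q.
Pre-tax equilibrium: 175 - 3Q = 95 + 5Q gives Q* = 10, P* = 145.
With the tax, buyers' net willingness to pay falls by 24: (175 - 24) - 3Q = 95 + 5Q, so Q_t = 7. Buyers pay P_b = 154; sellers receive P_s = P_b - 24 = 130.
CS = (1/2)(Q_t)(175 - P_b) = (1/2)(7)(21) = 73.5.

73.50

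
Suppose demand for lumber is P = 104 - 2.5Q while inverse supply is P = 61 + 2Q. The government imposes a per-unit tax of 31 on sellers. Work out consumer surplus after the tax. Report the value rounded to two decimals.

8.89

Pre-tax equilibrium: 104 - 2.5Q = 61 + 2Q gives Q* = 9.5556, P* = 80.1111.
A tax on sellers shifts supply up by 31: 104 - 2.5Q = 61 + 2Q + 31, so Q_t = 2.6667. Buyers pay P_b = 97.3333; sellers receive P_s = P_b - 31 = 66.3333.
CS = (1/2)(Q_t)(104 - P_b) = (1/2)(2.6667)(6.6667) = 8.8889.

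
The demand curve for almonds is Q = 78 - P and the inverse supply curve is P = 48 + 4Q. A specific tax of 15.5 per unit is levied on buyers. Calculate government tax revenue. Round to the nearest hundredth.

Rewriting demand in inverse form: P = 78 - Q.
Pre-tax equilibrium: 78 - Q = 48 + 4Q gives Q* = 6, P* = 72.
A tax on buyers shifts demand down by 15.5: (78 - 15.5) - Q = 48 + 4Q, so Q_t = 2.9. Buyers pay P_b = 75.1; sellers receive P_s = P_b - 15.5 = 59.6.
Tax revenue = t x Q_t = 15.5 x 2.9 = 44.95.

44.95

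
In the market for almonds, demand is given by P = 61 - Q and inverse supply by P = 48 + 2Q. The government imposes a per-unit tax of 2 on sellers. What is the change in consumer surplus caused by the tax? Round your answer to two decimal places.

-2.67

Pre-tax equilibrium: 61 - Q = 48 + 2Q gives Q* = 4.3333, P* = 56.6667.
With the tax, sellers need 2 more per unit: 61 - Q = 48 + 2Q + 2, so Q_t = 3.6667. Buyers pay P_b = 57.3333; sellers receive P_s = P_b - 2 = 55.3333.
Consumers lose the trapezoid between P* and P_b out to Q_t plus the triangle from Q_t to Q*: change in CS = 6.7222 - 9.3889 = -2.6667.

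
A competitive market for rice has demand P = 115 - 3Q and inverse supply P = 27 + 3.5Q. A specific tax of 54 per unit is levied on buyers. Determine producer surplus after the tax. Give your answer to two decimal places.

47.88

Without the tax, 115 - 3Q = 27 + 3.5Q so Q* = 13.5385 and P* = 74.3846.
A tax on buyers shifts demand down by 54: (115 - 54) - 3Q = 27 + 3.5Q, so Q_t = 5.2308. Buyers pay P_b = 99.3077; sellers receive P_s = P_b - 54 = 45.3077.
Producer surplus is the triangle above supply below P_s: (1/2)(5.2308)(45.3077 - 27) = 47.8817.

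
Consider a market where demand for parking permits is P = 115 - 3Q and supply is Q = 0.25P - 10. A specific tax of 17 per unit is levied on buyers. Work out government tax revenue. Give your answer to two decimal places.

Rewriting supply in inverse form: P = 40 + 4Q.
Without the tax, 115 - 3Q = 40 + 4Q so Q* = 10.7143 and P* = 82.8571.
With the tax, buyers' net willingness to pay falls by 17: (115 - 17) - 3Q = 40 + 4Q, so Q_t = 8.2857. Buyers pay P_b = 90.1429; sellers receive P_s = P_b - 17 = 73.1429.
Revenue is the tax times quantity traded: 17 x 8.2857 = 140.8571.

140.86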